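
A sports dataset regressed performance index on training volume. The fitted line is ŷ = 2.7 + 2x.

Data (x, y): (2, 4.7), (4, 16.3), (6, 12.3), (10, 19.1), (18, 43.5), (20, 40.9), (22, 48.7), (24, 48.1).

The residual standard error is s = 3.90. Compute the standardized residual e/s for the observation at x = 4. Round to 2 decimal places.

1.44

ŷ = 2.7 + 2·4 = 10.7
e = 16.3 − 10.7 = 5.6
e/s = 5.6 / 3.90 = 1.44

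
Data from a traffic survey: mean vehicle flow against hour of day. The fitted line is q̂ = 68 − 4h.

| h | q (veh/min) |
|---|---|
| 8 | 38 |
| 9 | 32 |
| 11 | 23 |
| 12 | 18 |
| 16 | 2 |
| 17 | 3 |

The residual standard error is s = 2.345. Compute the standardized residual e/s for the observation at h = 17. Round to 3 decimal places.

1.279

q̂ = 68 − 4·17 = 0
e = 3 − 0 = 3
e/s = 3 / 2.345 = 1.279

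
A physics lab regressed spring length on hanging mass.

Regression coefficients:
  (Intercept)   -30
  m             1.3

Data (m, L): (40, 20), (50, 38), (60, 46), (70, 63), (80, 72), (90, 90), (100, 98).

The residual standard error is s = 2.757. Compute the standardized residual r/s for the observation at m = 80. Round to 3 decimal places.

ŷ = -30 + 1.3·80 = 74
r = 72 − 74 = -2
r/s = -2 / 2.757 = -0.725

-0.725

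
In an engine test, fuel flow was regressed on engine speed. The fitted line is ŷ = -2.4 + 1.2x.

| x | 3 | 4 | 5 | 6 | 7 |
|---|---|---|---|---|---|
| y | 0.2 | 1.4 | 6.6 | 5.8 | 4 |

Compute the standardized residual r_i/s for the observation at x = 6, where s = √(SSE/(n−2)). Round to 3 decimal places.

0.433

x=3: ŷ = -2.4 + 1.2·3 = 1.2; r = 0.2 − 1.2 = -1
x=4: ŷ = -2.4 + 1.2·4 = 2.4; r = 1.4 − 2.4 = -1
x=5: ŷ = -2.4 + 1.2·5 = 3.6; r = 6.6 − 3.6 = 3
x=6: ŷ = -2.4 + 1.2·6 = 4.8; r = 5.8 − 4.8 = 1
x=7: ŷ = -2.4 + 1.2·7 = 6; r = 4 − 6 = -2
SSE = 1 + 1 + 9 + 1 + 4 = 16
s = √(16/3) = 2.3094
r/s = 1 / 2.3094 = 0.433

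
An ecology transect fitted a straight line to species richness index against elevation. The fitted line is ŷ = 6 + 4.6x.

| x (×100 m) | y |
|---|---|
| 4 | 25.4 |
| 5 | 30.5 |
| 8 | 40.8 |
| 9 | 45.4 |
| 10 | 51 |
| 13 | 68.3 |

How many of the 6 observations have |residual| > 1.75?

x=4: ŷ = 6 + 4.6·4 = 24.4; r = 25.4 − 24.4 = 1
x=5: ŷ = 6 + 4.6·5 = 29; r = 30.5 − 29 = 1.5
x=8: ŷ = 6 + 4.6·8 = 42.8; r = 40.8 − 42.8 = -2
x=9: ŷ = 6 + 4.6·9 = 47.4; r = 45.4 − 47.4 = -2
x=10: ŷ = 6 + 4.6·10 = 52; r = 51 − 52 = -1
x=13: ŷ = 6 + 4.6·13 = 65.8; r = 68.3 − 65.8 = 2.5
|r| > 1.75: x=8 (|r|=2), x=9 (|r|=2), x=13 (|r|=2.5) → 3

3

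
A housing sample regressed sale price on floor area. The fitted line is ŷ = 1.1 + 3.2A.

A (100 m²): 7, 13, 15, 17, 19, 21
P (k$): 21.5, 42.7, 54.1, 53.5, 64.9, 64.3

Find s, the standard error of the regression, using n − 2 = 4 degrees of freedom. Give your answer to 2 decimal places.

s = 3.81

A=7: ŷ = 1.1 + 3.2·7 = 23.5; r = 21.5 − 23.5 = -2
A=13: ŷ = 1.1 + 3.2·13 = 42.7; r = 42.7 − 42.7 = 0
A=15: ŷ = 1.1 + 3.2·15 = 49.1; r = 54.1 − 49.1 = 5
A=17: ŷ = 1.1 + 3.2·17 = 55.5; r = 53.5 − 55.5 = -2
A=19: ŷ = 1.1 + 3.2·19 = 61.9; r = 64.9 − 61.9 = 3
A=21: ŷ = 1.1 + 3.2·21 = 68.3; r = 64.3 − 68.3 = -4
SSE = 4 + 0 + 25 + 4 + 9 + 16 = 58
s = √(58/4) = √14.5 ≈ 3.81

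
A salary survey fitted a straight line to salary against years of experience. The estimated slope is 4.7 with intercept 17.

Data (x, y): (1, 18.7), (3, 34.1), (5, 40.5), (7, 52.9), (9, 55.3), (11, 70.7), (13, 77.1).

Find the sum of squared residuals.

SSE = 48

x=1: ŷ = 17 + 4.7·1 = 21.7; e = 18.7 − 21.7 = -3
x=3: ŷ = 17 + 4.7·3 = 31.1; e = 34.1 − 31.1 = 3
x=5: ŷ = 17 + 4.7·5 = 40.5; e = 40.5 − 40.5 = 0
x=7: ŷ = 17 + 4.7·7 = 49.9; e = 52.9 − 49.9 = 3
x=9: ŷ = 17 + 4.7·9 = 59.3; e = 55.3 − 59.3 = -4
x=11: ŷ = 17 + 4.7·11 = 68.7; e = 70.7 − 68.7 = 2
x=13: ŷ = 17 + 4.7·13 = 78.1; e = 77.1 − 78.1 = -1
SSE = 9 + 9 + 0 + 9 + 16 + 4 + 1 = 48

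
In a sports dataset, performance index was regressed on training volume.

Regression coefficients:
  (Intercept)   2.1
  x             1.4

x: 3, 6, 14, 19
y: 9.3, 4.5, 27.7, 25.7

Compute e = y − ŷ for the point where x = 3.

ŷ = 2.1 + 1.4·3 = 6.3
e = 9.3 − 6.3 = 3

e = 3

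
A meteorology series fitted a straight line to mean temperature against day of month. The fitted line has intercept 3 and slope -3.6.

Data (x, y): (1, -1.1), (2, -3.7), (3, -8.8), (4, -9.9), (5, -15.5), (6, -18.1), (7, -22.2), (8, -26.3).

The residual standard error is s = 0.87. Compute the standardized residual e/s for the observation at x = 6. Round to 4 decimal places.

0.5747

ŷ = 3 − 3.6·6 = -18.6
e = -18.1 − (-18.6) = 0.5
e/s = 0.5 / 0.87 = 0.5747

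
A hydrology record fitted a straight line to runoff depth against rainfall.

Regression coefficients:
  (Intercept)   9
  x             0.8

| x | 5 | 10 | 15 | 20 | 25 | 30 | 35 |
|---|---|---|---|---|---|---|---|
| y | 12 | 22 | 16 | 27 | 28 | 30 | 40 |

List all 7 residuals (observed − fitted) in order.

-1, 5, -5, 2, -1, -3, 3

x=5: ŷ = 9 + 0.8·5 = 13; e = 12 − 13 = -1
x=10: ŷ = 9 + 0.8·10 = 17; e = 22 − 17 = 5
x=15: ŷ = 9 + 0.8·15 = 21; e = 16 − 21 = -5
x=20: ŷ = 9 + 0.8·20 = 25; e = 27 − 25 = 2
x=25: ŷ = 9 + 0.8·25 = 29; e = 28 − 29 = -1
x=30: ŷ = 9 + 0.8·30 = 33; e = 30 − 33 = -3
x=35: ŷ = 9 + 0.8·35 = 37; e = 40 − 37 = 3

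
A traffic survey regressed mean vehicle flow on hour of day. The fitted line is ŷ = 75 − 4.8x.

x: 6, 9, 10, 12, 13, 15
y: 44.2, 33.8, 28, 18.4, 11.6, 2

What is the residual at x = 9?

r = 2

ŷ = 75 − 4.8·9 = 31.8
r = 33.8 − 31.8 = 2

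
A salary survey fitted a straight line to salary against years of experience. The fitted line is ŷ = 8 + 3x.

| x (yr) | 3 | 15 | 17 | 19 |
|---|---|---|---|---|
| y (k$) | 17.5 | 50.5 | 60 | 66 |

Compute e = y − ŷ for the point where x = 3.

e = 0.5

ŷ = 8 + 3·3 = 17
e = 17.5 − 17 = 0.5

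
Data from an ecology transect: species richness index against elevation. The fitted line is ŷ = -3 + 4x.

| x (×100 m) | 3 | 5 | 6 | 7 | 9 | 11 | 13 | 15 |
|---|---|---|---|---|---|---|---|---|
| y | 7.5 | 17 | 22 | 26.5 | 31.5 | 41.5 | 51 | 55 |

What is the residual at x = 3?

r = -1.5

ŷ = -3 + 4·3 = 9
r = 7.5 − 9 = -1.5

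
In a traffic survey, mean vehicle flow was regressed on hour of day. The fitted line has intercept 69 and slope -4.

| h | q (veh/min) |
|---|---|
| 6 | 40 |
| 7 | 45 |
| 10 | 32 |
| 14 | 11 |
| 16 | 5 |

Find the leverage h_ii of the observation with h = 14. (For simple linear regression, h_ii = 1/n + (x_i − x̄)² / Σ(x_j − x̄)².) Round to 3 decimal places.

h = 0.354

h̄ = (6 + 7 + 10 + 14 + 16)/5 = 10.6
Σ(h − h̄)² = 21.16 + 12.96 + 0.36 + 11.56 + 29.16 = 75.2
h = 1/5 + (3.4)²/75.2 = 0.2 + 0.153723 = 0.354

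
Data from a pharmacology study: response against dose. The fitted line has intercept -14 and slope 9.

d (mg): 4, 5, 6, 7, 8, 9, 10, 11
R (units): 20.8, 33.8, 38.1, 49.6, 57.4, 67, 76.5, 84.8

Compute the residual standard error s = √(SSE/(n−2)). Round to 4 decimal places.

s = 1.5221

d=4: ŷ = -14 + 9·4 = 22; e = 20.8 − 22 = -1.2
d=5: ŷ = -14 + 9·5 = 31; e = 33.8 − 31 = 2.8
d=6: ŷ = -14 + 9·6 = 40; e = 38.1 − 40 = -1.9
d=7: ŷ = -14 + 9·7 = 49; e = 49.6 − 49 = 0.6
d=8: ŷ = -14 + 9·8 = 58; e = 57.4 − 58 = -0.6
d=9: ŷ = -14 + 9·9 = 67; e = 67 − 67 = 0
d=10: ŷ = -14 + 9·10 = 76; e = 76.5 − 76 = 0.5
d=11: ŷ = -14 + 9·11 = 85; e = 84.8 − 85 = -0.2
SSE = 1.44 + 7.84 + 3.61 + 0.36 + 0.36 + 0 + 0.25 + 0.04 = 13.9
s = √(13.9/6) = √2.31667 ≈ 1.5221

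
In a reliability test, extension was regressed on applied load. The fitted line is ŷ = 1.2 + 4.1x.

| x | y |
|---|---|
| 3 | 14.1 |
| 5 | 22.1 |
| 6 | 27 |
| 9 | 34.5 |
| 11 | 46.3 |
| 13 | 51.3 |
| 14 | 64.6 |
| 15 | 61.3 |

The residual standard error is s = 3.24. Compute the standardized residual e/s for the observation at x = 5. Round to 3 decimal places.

0.123

ŷ = 1.2 + 4.1·5 = 21.7
e = 22.1 − 21.7 = 0.4
e/s = 0.4 / 3.24 = 0.123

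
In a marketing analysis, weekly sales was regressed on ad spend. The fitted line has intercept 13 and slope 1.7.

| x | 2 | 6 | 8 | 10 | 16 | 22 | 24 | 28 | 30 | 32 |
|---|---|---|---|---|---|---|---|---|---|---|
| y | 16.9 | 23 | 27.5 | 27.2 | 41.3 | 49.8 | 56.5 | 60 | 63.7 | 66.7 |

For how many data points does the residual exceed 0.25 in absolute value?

9

x=2: ŷ = 13 + 1.7·2 = 16.4; e = 16.9 − 16.4 = 0.5
x=6: ŷ = 13 + 1.7·6 = 23.2; e = 23 − 23.2 = -0.2
x=8: ŷ = 13 + 1.7·8 = 26.6; e = 27.5 − 26.6 = 0.9
x=10: ŷ = 13 + 1.7·10 = 30; e = 27.2 − 30 = -2.8
x=16: ŷ = 13 + 1.7·16 = 40.2; e = 41.3 − 40.2 = 1.1
x=22: ŷ = 13 + 1.7·22 = 50.4; e = 49.8 − 50.4 = -0.6
x=24: ŷ = 13 + 1.7·24 = 53.8; e = 56.5 − 53.8 = 2.7
x=28: ŷ = 13 + 1.7·28 = 60.6; e = 60 − 60.6 = -0.6
x=30: ŷ = 13 + 1.7·30 = 64; e = 63.7 − 64 = -0.3
x=32: ŷ = 13 + 1.7·32 = 67.4; e = 66.7 − 67.4 = -0.7
|e| > 0.25: x=2 (|e|=0.5), x=8 (|e|=0.9), x=10 (|e|=2.8), x=16 (|e|=1.1), x=22 (|e|=0.6), x=24 (|e|=2.7), x=28 (|e|=0.6), x=30 (|e|=0.3), x=32 (|e|=0.7) → 9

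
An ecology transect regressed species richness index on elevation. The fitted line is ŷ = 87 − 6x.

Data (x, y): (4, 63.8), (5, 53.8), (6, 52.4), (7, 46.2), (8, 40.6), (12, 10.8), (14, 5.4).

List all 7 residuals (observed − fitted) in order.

x=4: ŷ = 87 − 6·4 = 63; e = 63.8 − 63 = 0.8
x=5: ŷ = 87 − 6·5 = 57; e = 53.8 − 57 = -3.2
x=6: ŷ = 87 − 6·6 = 51; e = 52.4 − 51 = 1.4
x=7: ŷ = 87 − 6·7 = 45; e = 46.2 − 45 = 1.2
x=8: ŷ = 87 − 6·8 = 39; e = 40.6 − 39 = 1.6
x=12: ŷ = 87 − 6·12 = 15; e = 10.8 − 15 = -4.2
x=14: ŷ = 87 − 6·14 = 3; e = 5.4 − 3 = 2.4

0.8, -3.2, 1.4, 1.2, 1.6, -4.2, 2.4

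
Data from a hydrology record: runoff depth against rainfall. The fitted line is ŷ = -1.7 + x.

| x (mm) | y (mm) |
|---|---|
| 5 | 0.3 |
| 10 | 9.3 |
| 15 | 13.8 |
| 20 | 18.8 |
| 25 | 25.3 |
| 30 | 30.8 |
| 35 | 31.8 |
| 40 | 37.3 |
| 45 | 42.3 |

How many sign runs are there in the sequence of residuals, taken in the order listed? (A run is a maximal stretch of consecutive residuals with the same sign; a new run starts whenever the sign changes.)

3 runs

x=5: ŷ = -1.7 + 5 = 3.3; r = 0.3 − 3.3 = -3
x=10: ŷ = -1.7 + 10 = 8.3; r = 9.3 − 8.3 = 1
x=15: ŷ = -1.7 + 15 = 13.3; r = 13.8 − 13.3 = 0.5
x=20: ŷ = -1.7 + 20 = 18.3; r = 18.8 − 18.3 = 0.5
x=25: ŷ = -1.7 + 25 = 23.3; r = 25.3 − 23.3 = 2
x=30: ŷ = -1.7 + 30 = 28.3; r = 30.8 − 28.3 = 2.5
x=35: ŷ = -1.7 + 35 = 33.3; r = 31.8 − 33.3 = -1.5
x=40: ŷ = -1.7 + 40 = 38.3; r = 37.3 − 38.3 = -1
x=45: ŷ = -1.7 + 45 = 43.3; r = 42.3 − 43.3 = -1
Signs: − + + + + + − − −
Runs: −×1, +×5, −×3 → 3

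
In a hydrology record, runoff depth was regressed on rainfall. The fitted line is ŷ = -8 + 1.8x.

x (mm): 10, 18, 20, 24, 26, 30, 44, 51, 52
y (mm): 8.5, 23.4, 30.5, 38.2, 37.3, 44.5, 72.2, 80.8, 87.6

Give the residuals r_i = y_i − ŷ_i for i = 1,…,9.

x=10: ŷ = -8 + 1.8·10 = 10; r = 8.5 − 10 = -1.5
x=18: ŷ = -8 + 1.8·18 = 24.4; r = 23.4 − 24.4 = -1
x=20: ŷ = -8 + 1.8·20 = 28; r = 30.5 − 28 = 2.5
x=24: ŷ = -8 + 1.8·24 = 35.2; r = 38.2 − 35.2 = 3
x=26: ŷ = -8 + 1.8·26 = 38.8; r = 37.3 − 38.8 = -1.5
x=30: ŷ = -8 + 1.8·30 = 46; r = 44.5 − 46 = -1.5
x=44: ŷ = -8 + 1.8·44 = 71.2; r = 72.2 − 71.2 = 1
x=51: ŷ = -8 + 1.8·51 = 83.8; r = 80.8 − 83.8 = -3
x=52: ŷ = -8 + 1.8·52 = 85.6; r = 87.6 − 85.6 = 2

-1.5, -1, 2.5, 3, -1.5, -1.5, 1, -3, 2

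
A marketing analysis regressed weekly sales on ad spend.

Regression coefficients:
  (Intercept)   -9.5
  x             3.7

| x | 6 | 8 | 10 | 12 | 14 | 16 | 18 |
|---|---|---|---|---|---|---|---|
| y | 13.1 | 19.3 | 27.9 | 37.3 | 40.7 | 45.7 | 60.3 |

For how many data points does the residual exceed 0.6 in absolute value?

x=6: ŷ = -9.5 + 3.7·6 = 12.7; e = 13.1 − 12.7 = 0.4
x=8: ŷ = -9.5 + 3.7·8 = 20.1; e = 19.3 − 20.1 = -0.8
x=10: ŷ = -9.5 + 3.7·10 = 27.5; e = 27.9 − 27.5 = 0.4
x=12: ŷ = -9.5 + 3.7·12 = 34.9; e = 37.3 − 34.9 = 2.4
x=14: ŷ = -9.5 + 3.7·14 = 42.3; e = 40.7 − 42.3 = -1.6
x=16: ŷ = -9.5 + 3.7·16 = 49.7; e = 45.7 − 49.7 = -4
x=18: ŷ = -9.5 + 3.7·18 = 57.1; e = 60.3 − 57.1 = 3.2
|e| > 0.6: x=8 (|e|=0.8), x=12 (|e|=2.4), x=14 (|e|=1.6), x=16 (|e|=4), x=18 (|e|=3.2) → 5

5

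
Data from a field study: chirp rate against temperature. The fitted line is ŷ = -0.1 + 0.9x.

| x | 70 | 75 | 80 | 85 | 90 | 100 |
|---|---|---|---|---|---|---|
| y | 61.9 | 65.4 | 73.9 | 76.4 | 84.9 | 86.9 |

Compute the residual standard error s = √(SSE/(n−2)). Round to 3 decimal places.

x=70: ŷ = -0.1 + 0.9·70 = 62.9; r = 61.9 − 62.9 = -1
x=75: ŷ = -0.1 + 0.9·75 = 67.4; r = 65.4 − 67.4 = -2
x=80: ŷ = -0.1 + 0.9·80 = 71.9; r = 73.9 − 71.9 = 2
x=85: ŷ = -0.1 + 0.9·85 = 76.4; r = 76.4 − 76.4 = 0
x=90: ŷ = -0.1 + 0.9·90 = 80.9; r = 84.9 − 80.9 = 4
x=100: ŷ = -0.1 + 0.9·100 = 89.9; r = 86.9 − 89.9 = -3
SSE = 1 + 4 + 4 + 0 + 16 + 9 = 34
s = √(34/4) = √8.5 ≈ 2.915

s = 2.915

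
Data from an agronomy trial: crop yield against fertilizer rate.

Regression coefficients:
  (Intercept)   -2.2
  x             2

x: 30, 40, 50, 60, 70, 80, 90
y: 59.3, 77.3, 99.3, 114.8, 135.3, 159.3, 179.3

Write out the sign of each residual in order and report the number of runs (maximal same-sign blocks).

x=30: ŷ = -2.2 + 2·30 = 57.8; e = 59.3 − 57.8 = 1.5
x=40: ŷ = -2.2 + 2·40 = 77.8; e = 77.3 − 77.8 = -0.5
x=50: ŷ = -2.2 + 2·50 = 97.8; e = 99.3 − 97.8 = 1.5
x=60: ŷ = -2.2 + 2·60 = 117.8; e = 114.8 − 117.8 = -3
x=70: ŷ = -2.2 + 2·70 = 137.8; e = 135.3 − 137.8 = -2.5
x=80: ŷ = -2.2 + 2·80 = 157.8; e = 159.3 − 157.8 = 1.5
x=90: ŷ = -2.2 + 2·90 = 177.8; e = 179.3 − 177.8 = 1.5
Signs: + − + − − + +
Runs: +×1, −×1, +×1, −×2, +×2 → 5

5 runs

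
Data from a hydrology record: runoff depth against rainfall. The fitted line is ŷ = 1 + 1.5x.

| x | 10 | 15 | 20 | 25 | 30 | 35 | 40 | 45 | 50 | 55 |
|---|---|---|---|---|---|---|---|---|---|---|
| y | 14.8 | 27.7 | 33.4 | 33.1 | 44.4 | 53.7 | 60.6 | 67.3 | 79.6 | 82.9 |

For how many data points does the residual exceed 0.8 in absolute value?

x=10: ŷ = 1 + 1.5·10 = 16; r = 14.8 − 16 = -1.2
x=15: ŷ = 1 + 1.5·15 = 23.5; r = 27.7 − 23.5 = 4.2
x=20: ŷ = 1 + 1.5·20 = 31; r = 33.4 − 31 = 2.4
x=25: ŷ = 1 + 1.5·25 = 38.5; r = 33.1 − 38.5 = -5.4
x=30: ŷ = 1 + 1.5·30 = 46; r = 44.4 − 46 = -1.6
x=35: ŷ = 1 + 1.5·35 = 53.5; r = 53.7 − 53.5 = 0.2
x=40: ŷ = 1 + 1.5·40 = 61; r = 60.6 − 61 = -0.4
x=45: ŷ = 1 + 1.5·45 = 68.5; r = 67.3 − 68.5 = -1.2
x=50: ŷ = 1 + 1.5·50 = 76; r = 79.6 − 76 = 3.6
x=55: ŷ = 1 + 1.5·55 = 83.5; r = 82.9 − 83.5 = -0.6
|r| > 0.8: x=10 (|r|=1.2), x=15 (|r|=4.2), x=20 (|r|=2.4), x=25 (|r|=5.4), x=30 (|r|=1.6), x=45 (|r|=1.2), x=50 (|r|=3.6) → 7

7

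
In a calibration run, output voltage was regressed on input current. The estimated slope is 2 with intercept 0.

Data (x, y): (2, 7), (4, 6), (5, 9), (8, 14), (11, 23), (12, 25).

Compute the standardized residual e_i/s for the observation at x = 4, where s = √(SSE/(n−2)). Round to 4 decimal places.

-0.8944

x=2: ŷ = 2·2 = 4; e = 7 − 4 = 3
x=4: ŷ = 2·4 = 8; e = 6 − 8 = -2
x=5: ŷ = 2·5 = 10; e = 9 − 10 = -1
x=8: ŷ = 2·8 = 16; e = 14 − 16 = -2
x=11: ŷ = 2·11 = 22; e = 23 − 22 = 1
x=12: ŷ = 2·12 = 24; e = 25 − 24 = 1
SSE = 9 + 4 + 1 + 4 + 1 + 1 = 20
s = √(20/4) = 2.23607
e/s = -2 / 2.23607 = -0.8944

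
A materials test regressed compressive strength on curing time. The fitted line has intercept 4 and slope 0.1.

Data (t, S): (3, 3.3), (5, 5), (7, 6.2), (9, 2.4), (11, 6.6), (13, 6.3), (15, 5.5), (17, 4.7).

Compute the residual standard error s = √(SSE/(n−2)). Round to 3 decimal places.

t=3: Ŝ = 4 + 0.1·3 = 4.3; r = 3.3 − 4.3 = -1
t=5: Ŝ = 4 + 0.1·5 = 4.5; r = 5 − 4.5 = 0.5
t=7: Ŝ = 4 + 0.1·7 = 4.7; r = 6.2 − 4.7 = 1.5
t=9: Ŝ = 4 + 0.1·9 = 4.9; r = 2.4 − 4.9 = -2.5
t=11: Ŝ = 4 + 0.1·11 = 5.1; r = 6.6 − 5.1 = 1.5
t=13: Ŝ = 4 + 0.1·13 = 5.3; r = 6.3 − 5.3 = 1
t=15: Ŝ = 4 + 0.1·15 = 5.5; r = 5.5 − 5.5 = 0
t=17: Ŝ = 4 + 0.1·17 = 5.7; r = 4.7 − 5.7 = -1
SSE = 1 + 0.25 + 2.25 + 6.25 + 2.25 + 1 + 0 + 1 = 14
s = √(14/6) = √2.33333 ≈ 1.528

s = 1.528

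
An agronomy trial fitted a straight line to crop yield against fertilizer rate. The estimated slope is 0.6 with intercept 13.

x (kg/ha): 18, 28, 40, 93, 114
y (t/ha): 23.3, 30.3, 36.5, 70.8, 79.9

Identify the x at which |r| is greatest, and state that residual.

x = 93, r = 2

x=18: ŷ = 13 + 0.6·18 = 23.8; r = 23.3 − 23.8 = -0.5
x=28: ŷ = 13 + 0.6·28 = 29.8; r = 30.3 − 29.8 = 0.5
x=40: ŷ = 13 + 0.6·40 = 37; r = 36.5 − 37 = -0.5
x=93: ŷ = 13 + 0.6·93 = 68.8; r = 70.8 − 68.8 = 2
x=114: ŷ = 13 + 0.6·114 = 81.4; r = 79.9 − 81.4 = -1.5
Largest |r| is 2 at x = 93, residual 2.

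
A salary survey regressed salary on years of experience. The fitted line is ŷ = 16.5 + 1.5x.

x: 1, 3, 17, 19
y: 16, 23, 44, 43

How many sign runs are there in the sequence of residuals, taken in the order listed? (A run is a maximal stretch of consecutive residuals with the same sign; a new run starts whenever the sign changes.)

x=1: ŷ = 16.5 + 1.5·1 = 18; r = 16 − 18 = -2
x=3: ŷ = 16.5 + 1.5·3 = 21; r = 23 − 21 = 2
x=17: ŷ = 16.5 + 1.5·17 = 42; r = 44 − 42 = 2
x=19: ŷ = 16.5 + 1.5·19 = 45; r = 43 − 45 = -2
Signs: − + + −
Runs: −×1, +×2, −×1 → 3

3 runs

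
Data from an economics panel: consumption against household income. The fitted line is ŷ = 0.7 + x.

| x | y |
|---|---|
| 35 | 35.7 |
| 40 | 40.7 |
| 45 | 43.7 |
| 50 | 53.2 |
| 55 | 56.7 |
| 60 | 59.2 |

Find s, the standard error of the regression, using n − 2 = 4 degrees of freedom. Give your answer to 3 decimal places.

s = 1.837

x=35: ŷ = 0.7 + 35 = 35.7; e = 35.7 − 35.7 = 0
x=40: ŷ = 0.7 + 40 = 40.7; e = 40.7 − 40.7 = 0
x=45: ŷ = 0.7 + 45 = 45.7; e = 43.7 − 45.7 = -2
x=50: ŷ = 0.7 + 50 = 50.7; e = 53.2 − 50.7 = 2.5
x=55: ŷ = 0.7 + 55 = 55.7; e = 56.7 − 55.7 = 1
x=60: ŷ = 0.7 + 60 = 60.7; e = 59.2 − 60.7 = -1.5
SSE = 0 + 0 + 4 + 6.25 + 1 + 2.25 = 13.5
s = √(13.5/4) = √3.375 ≈ 1.837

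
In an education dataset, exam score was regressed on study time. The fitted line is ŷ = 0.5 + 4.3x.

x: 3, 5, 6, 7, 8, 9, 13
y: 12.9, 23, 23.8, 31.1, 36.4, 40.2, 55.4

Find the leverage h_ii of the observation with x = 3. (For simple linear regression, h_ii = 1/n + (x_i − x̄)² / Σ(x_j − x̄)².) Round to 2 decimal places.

h = 0.44

x̄ = (3 + 5 + 6 + 7 + 8 + 9 + 13)/7 = 7.28571
Σ(x − x̄)² = 18.3673 + 5.22449 + 1.65306 + 0.0816327 + 0.510204 + 2.93878 + 32.6531 = 61.4286
h = 1/7 + (-4.28571)²/61.4286 = 0.142857 + 0.299003 = 0.44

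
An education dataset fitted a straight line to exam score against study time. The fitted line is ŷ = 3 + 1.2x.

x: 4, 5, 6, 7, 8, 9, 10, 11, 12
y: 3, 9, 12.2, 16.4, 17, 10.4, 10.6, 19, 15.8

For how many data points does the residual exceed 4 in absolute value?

4

x=4: ŷ = 3 + 1.2·4 = 7.8; r = 3 − 7.8 = -4.8
x=5: ŷ = 3 + 1.2·5 = 9; r = 9 − 9 = 0
x=6: ŷ = 3 + 1.2·6 = 10.2; r = 12.2 − 10.2 = 2
x=7: ŷ = 3 + 1.2·7 = 11.4; r = 16.4 − 11.4 = 5
x=8: ŷ = 3 + 1.2·8 = 12.6; r = 17 − 12.6 = 4.4
x=9: ŷ = 3 + 1.2·9 = 13.8; r = 10.4 − 13.8 = -3.4
x=10: ŷ = 3 + 1.2·10 = 15; r = 10.6 − 15 = -4.4
x=11: ŷ = 3 + 1.2·11 = 16.2; r = 19 − 16.2 = 2.8
x=12: ŷ = 3 + 1.2·12 = 17.4; r = 15.8 − 17.4 = -1.6
|r| > 4: x=4 (|r|=4.8), x=7 (|r|=5), x=8 (|r|=4.4), x=10 (|r|=4.4) → 4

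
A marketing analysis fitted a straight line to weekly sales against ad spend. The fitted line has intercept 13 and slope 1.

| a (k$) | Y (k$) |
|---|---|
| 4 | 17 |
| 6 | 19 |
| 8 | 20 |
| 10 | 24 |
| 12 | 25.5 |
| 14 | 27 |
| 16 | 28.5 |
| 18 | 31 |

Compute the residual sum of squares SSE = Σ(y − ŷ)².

SSE = 2.5

a=4: ŷ = 13 + 4 = 17; r = 17 − 17 = 0
a=6: ŷ = 13 + 6 = 19; r = 19 − 19 = 0
a=8: ŷ = 13 + 8 = 21; r = 20 − 21 = -1
a=10: ŷ = 13 + 10 = 23; r = 24 − 23 = 1
a=12: ŷ = 13 + 12 = 25; r = 25.5 − 25 = 0.5
a=14: ŷ = 13 + 14 = 27; r = 27 − 27 = 0
a=16: ŷ = 13 + 16 = 29; r = 28.5 − 29 = -0.5
a=18: ŷ = 13 + 18 = 31; r = 31 − 31 = 0
SSE = 0 + 0 + 1 + 1 + 0.25 + 0 + 0.25 + 0 = 2.5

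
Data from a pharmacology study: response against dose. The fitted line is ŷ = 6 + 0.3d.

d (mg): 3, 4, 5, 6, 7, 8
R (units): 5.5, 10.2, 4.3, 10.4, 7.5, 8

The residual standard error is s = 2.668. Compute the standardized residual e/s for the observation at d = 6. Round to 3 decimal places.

0.975

ŷ = 6 + 0.3·6 = 7.8
e = 10.4 − 7.8 = 2.6
e/s = 2.6 / 2.668 = 0.975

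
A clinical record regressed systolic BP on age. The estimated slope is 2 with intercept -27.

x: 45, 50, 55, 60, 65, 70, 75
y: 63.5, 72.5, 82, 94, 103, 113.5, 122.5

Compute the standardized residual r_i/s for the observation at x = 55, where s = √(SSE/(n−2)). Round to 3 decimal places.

x=45: ŷ = -27 + 2·45 = 63; r = 63.5 − 63 = 0.5
x=50: ŷ = -27 + 2·50 = 73; r = 72.5 − 73 = -0.5
x=55: ŷ = -27 + 2·55 = 83; r = 82 − 83 = -1
x=60: ŷ = -27 + 2·60 = 93; r = 94 − 93 = 1
x=65: ŷ = -27 + 2·65 = 103; r = 103 − 103 = 0
x=70: ŷ = -27 + 2·70 = 113; r = 113.5 − 113 = 0.5
x=75: ŷ = -27 + 2·75 = 123; r = 122.5 − 123 = -0.5
SSE = 0.25 + 0.25 + 1 + 1 + 0 + 0.25 + 0.25 = 3
s = √(3/5) = 0.774597
r/s = -1 / 0.774597 = -1.291

-1.291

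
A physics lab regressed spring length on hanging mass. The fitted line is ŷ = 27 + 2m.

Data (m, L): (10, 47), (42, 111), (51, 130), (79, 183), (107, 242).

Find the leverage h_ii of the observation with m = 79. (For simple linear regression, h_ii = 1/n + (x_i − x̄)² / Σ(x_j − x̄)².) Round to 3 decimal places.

h = 0.282

m̄ = (10 + 42 + 51 + 79 + 107)/5 = 57.8
Σ(m − m̄)² = 2284.84 + 249.64 + 46.24 + 449.44 + 2420.64 = 5450.8
h = 1/5 + (21.2)²/5450.8 = 0.2 + 0.082454 = 0.282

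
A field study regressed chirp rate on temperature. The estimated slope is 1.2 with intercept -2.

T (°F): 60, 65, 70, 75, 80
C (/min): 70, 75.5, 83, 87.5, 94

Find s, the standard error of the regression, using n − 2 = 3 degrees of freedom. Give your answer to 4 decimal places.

s = 0.7071

T=60: Ĉ = -2 + 1.2·60 = 70; e = 70 − 70 = 0
T=65: Ĉ = -2 + 1.2·65 = 76; e = 75.5 − 76 = -0.5
T=70: Ĉ = -2 + 1.2·70 = 82; e = 83 − 82 = 1
T=75: Ĉ = -2 + 1.2·75 = 88; e = 87.5 − 88 = -0.5
T=80: Ĉ = -2 + 1.2·80 = 94; e = 94 − 94 = 0
SSE = 0 + 0.25 + 1 + 0.25 + 0 = 1.5
s = √(1.5/3) = √0.5 ≈ 0.7071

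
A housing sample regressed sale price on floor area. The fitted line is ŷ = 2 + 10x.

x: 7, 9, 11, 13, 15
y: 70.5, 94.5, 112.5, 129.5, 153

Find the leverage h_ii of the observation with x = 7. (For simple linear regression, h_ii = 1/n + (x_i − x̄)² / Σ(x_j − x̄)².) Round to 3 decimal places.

h = 0.600

x̄ = (7 + 9 + 11 + 13 + 15)/5 = 11
Σ(x − x̄)² = 16 + 4 + 0 + 4 + 16 = 40
h = 1/5 + (-4)²/40 = 0.2 + 0.4 = 0.600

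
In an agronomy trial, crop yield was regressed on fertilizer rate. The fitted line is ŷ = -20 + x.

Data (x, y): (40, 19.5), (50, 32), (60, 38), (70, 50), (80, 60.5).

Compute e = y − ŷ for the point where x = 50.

ŷ = -20 + 50 = 30
e = 32 − 30 = 2

e = 2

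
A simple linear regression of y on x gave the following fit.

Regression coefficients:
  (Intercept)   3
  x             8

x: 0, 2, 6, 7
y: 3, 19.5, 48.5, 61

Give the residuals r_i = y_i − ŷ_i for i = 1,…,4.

x=0: ŷ = 3 + 8·0 = 3; r = 3 − 3 = 0
x=2: ŷ = 3 + 8·2 = 19; r = 19.5 − 19 = 0.5
x=6: ŷ = 3 + 8·6 = 51; r = 48.5 − 51 = -2.5
x=7: ŷ = 3 + 8·7 = 59; r = 61 − 59 = 2

0, 0.5, -2.5, 2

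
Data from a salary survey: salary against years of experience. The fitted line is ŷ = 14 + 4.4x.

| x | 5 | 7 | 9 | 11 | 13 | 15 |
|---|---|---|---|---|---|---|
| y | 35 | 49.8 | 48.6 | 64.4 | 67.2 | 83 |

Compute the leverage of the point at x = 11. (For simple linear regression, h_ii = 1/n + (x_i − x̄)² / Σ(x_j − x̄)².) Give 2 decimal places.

x̄ = (5 + 7 + 9 + 11 + 13 + 15)/6 = 10
Σ(x − x̄)² = 25 + 9 + 1 + 1 + 9 + 25 = 70
h = 1/6 + (1)²/70 = 0.166667 + 0.0142857 = 0.18

h = 0.18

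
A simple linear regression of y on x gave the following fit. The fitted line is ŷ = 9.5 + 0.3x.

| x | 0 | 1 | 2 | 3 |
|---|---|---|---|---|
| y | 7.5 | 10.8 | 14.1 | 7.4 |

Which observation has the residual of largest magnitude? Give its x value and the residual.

x = 2, r = 4

x=0: ŷ = 9.5 + 0.3·0 = 9.5; r = 7.5 − 9.5 = -2
x=1: ŷ = 9.5 + 0.3·1 = 9.8; r = 10.8 − 9.8 = 1
x=2: ŷ = 9.5 + 0.3·2 = 10.1; r = 14.1 − 10.1 = 4
x=3: ŷ = 9.5 + 0.3·3 = 10.4; r = 7.4 − 10.4 = -3
Largest |r| is 4 at x = 2, residual 4.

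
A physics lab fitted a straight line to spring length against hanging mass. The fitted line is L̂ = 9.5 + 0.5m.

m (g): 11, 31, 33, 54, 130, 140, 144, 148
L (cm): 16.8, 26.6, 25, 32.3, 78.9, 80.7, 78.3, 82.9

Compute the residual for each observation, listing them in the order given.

m=11: L̂ = 9.5 + 0.5·11 = 15; e = 16.8 − 15 = 1.8
m=31: L̂ = 9.5 + 0.5·31 = 25; e = 26.6 − 25 = 1.6
m=33: L̂ = 9.5 + 0.5·33 = 26; e = 25 − 26 = -1
m=54: L̂ = 9.5 + 0.5·54 = 36.5; e = 32.3 − 36.5 = -4.2
m=130: L̂ = 9.5 + 0.5·130 = 74.5; e = 78.9 − 74.5 = 4.4
m=140: L̂ = 9.5 + 0.5·140 = 79.5; e = 80.7 − 79.5 = 1.2
m=144: L̂ = 9.5 + 0.5·144 = 81.5; e = 78.3 − 81.5 = -3.2
m=148: L̂ = 9.5 + 0.5·148 = 83.5; e = 82.9 − 83.5 = -0.6

1.8, 1.6, -1, -4.2, 4.4, 1.2, -3.2, -0.6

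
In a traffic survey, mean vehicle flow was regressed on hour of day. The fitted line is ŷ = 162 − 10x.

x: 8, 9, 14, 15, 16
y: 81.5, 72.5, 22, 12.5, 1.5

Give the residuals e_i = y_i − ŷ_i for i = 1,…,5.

-0.5, 0.5, 0, 0.5, -0.5

x=8: ŷ = 162 − 10·8 = 82; e = 81.5 − 82 = -0.5
x=9: ŷ = 162 − 10·9 = 72; e = 72.5 − 72 = 0.5
x=14: ŷ = 162 − 10·14 = 22; e = 22 − 22 = 0
x=15: ŷ = 162 − 10·15 = 12; e = 12.5 − 12 = 0.5
x=16: ŷ = 162 − 10·16 = 2; e = 1.5 − 2 = -0.5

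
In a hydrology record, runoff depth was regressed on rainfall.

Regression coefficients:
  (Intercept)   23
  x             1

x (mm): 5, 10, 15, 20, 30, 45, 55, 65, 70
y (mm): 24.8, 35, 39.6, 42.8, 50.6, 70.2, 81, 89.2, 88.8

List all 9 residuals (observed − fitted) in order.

-3.2, 2, 1.6, -0.2, -2.4, 2.2, 3, 1.2, -4.2

x=5: ŷ = 23 + 5 = 28; e = 24.8 − 28 = -3.2
x=10: ŷ = 23 + 10 = 33; e = 35 − 33 = 2
x=15: ŷ = 23 + 15 = 38; e = 39.6 − 38 = 1.6
x=20: ŷ = 23 + 20 = 43; e = 42.8 − 43 = -0.2
x=30: ŷ = 23 + 30 = 53; e = 50.6 − 53 = -2.4
x=45: ŷ = 23 + 45 = 68; e = 70.2 − 68 = 2.2
x=55: ŷ = 23 + 55 = 78; e = 81 − 78 = 3
x=65: ŷ = 23 + 65 = 88; e = 89.2 − 88 = 1.2
x=70: ŷ = 23 + 70 = 93; e = 88.8 − 93 = -4.2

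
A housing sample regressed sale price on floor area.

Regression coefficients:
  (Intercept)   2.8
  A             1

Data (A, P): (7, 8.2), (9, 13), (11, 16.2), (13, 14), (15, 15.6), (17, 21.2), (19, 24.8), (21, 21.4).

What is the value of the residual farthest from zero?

A=7: ŷ = 2.8 + 7 = 9.8; e = 8.2 − 9.8 = -1.6
A=9: ŷ = 2.8 + 9 = 11.8; e = 13 − 11.8 = 1.2
A=11: ŷ = 2.8 + 11 = 13.8; e = 16.2 − 13.8 = 2.4
A=13: ŷ = 2.8 + 13 = 15.8; e = 14 − 15.8 = -1.8
A=15: ŷ = 2.8 + 15 = 17.8; e = 15.6 − 17.8 = -2.2
A=17: ŷ = 2.8 + 17 = 19.8; e = 21.2 − 19.8 = 1.4
A=19: ŷ = 2.8 + 19 = 21.8; e = 24.8 − 21.8 = 3
A=21: ŷ = 2.8 + 21 = 23.8; e = 21.4 − 23.8 = -2.4
Largest |e| is 3 at A = 19, residual 3.

e = 3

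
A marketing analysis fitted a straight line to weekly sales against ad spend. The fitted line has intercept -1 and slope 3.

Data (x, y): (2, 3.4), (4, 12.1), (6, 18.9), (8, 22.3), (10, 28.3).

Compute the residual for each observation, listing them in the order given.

x=2: ŷ = -1 + 3·2 = 5; e = 3.4 − 5 = -1.6
x=4: ŷ = -1 + 3·4 = 11; e = 12.1 − 11 = 1.1
x=6: ŷ = -1 + 3·6 = 17; e = 18.9 − 17 = 1.9
x=8: ŷ = -1 + 3·8 = 23; e = 22.3 − 23 = -0.7
x=10: ŷ = -1 + 3·10 = 29; e = 28.3 − 29 = -0.7

-1.6, 1.1, 1.9, -0.7, -0.7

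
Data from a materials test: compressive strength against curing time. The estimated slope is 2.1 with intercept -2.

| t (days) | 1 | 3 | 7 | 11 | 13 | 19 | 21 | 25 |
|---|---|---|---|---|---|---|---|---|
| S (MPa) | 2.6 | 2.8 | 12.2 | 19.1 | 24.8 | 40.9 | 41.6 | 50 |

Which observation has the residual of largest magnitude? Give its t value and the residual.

t = 19, e = 3

t=1: Ŝ = -2 + 2.1·1 = 0.1; e = 2.6 − 0.1 = 2.5
t=3: Ŝ = -2 + 2.1·3 = 4.3; e = 2.8 − 4.3 = -1.5
t=7: Ŝ = -2 + 2.1·7 = 12.7; e = 12.2 − 12.7 = -0.5
t=11: Ŝ = -2 + 2.1·11 = 21.1; e = 19.1 − 21.1 = -2
t=13: Ŝ = -2 + 2.1·13 = 25.3; e = 24.8 − 25.3 = -0.5
t=19: Ŝ = -2 + 2.1·19 = 37.9; e = 40.9 − 37.9 = 3
t=21: Ŝ = -2 + 2.1·21 = 42.1; e = 41.6 − 42.1 = -0.5
t=25: Ŝ = -2 + 2.1·25 = 50.5; e = 50 − 50.5 = -0.5
Largest |e| is 3 at t = 19, residual 3.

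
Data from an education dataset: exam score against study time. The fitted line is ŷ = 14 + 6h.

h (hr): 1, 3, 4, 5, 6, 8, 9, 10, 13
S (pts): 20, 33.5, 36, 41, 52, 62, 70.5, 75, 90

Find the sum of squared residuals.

h=1: ŷ = 14 + 6·1 = 20; r = 20 − 20 = 0
h=3: ŷ = 14 + 6·3 = 32; r = 33.5 − 32 = 1.5
h=4: ŷ = 14 + 6·4 = 38; r = 36 − 38 = -2
h=5: ŷ = 14 + 6·5 = 44; r = 41 − 44 = -3
h=6: ŷ = 14 + 6·6 = 50; r = 52 − 50 = 2
h=8: ŷ = 14 + 6·8 = 62; r = 62 − 62 = 0
h=9: ŷ = 14 + 6·9 = 68; r = 70.5 − 68 = 2.5
h=10: ŷ = 14 + 6·10 = 74; r = 75 − 74 = 1
h=13: ŷ = 14 + 6·13 = 92; r = 90 − 92 = -2
SSE = 0 + 2.25 + 4 + 9 + 4 + 0 + 6.25 + 1 + 4 = 30.5

SSE = 30.5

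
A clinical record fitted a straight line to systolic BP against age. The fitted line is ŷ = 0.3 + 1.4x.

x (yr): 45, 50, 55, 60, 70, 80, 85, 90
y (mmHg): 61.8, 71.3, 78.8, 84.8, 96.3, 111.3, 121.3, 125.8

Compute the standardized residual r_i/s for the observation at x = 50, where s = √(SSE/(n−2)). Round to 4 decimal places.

0.6325

x=45: ŷ = 0.3 + 1.4·45 = 63.3; r = 61.8 − 63.3 = -1.5
x=50: ŷ = 0.3 + 1.4·50 = 70.3; r = 71.3 − 70.3 = 1
x=55: ŷ = 0.3 + 1.4·55 = 77.3; r = 78.8 − 77.3 = 1.5
x=60: ŷ = 0.3 + 1.4·60 = 84.3; r = 84.8 − 84.3 = 0.5
x=70: ŷ = 0.3 + 1.4·70 = 98.3; r = 96.3 − 98.3 = -2
x=80: ŷ = 0.3 + 1.4·80 = 112.3; r = 111.3 − 112.3 = -1
x=85: ŷ = 0.3 + 1.4·85 = 119.3; r = 121.3 − 119.3 = 2
x=90: ŷ = 0.3 + 1.4·90 = 126.3; r = 125.8 − 126.3 = -0.5
SSE = 2.25 + 1 + 2.25 + 0.25 + 4 + 1 + 4 + 0.25 = 15
s = √(15/6) = 1.58114
r/s = 1 / 1.58114 = 0.6325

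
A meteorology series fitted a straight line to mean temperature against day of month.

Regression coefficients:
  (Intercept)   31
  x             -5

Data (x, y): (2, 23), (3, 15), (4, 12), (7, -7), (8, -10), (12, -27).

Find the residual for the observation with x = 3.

e = -1

ŷ = 31 − 5·3 = 16
e = 15 − 16 = -1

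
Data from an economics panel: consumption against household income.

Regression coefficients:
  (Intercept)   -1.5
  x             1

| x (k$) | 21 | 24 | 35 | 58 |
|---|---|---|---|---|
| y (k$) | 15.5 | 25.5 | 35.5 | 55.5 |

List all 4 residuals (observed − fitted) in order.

x=21: ŷ = -1.5 + 21 = 19.5; e = 15.5 − 19.5 = -4
x=24: ŷ = -1.5 + 24 = 22.5; e = 25.5 − 22.5 = 3
x=35: ŷ = -1.5 + 35 = 33.5; e = 35.5 − 33.5 = 2
x=58: ŷ = -1.5 + 58 = 56.5; e = 55.5 − 56.5 = -1

-4, 3, 2, -1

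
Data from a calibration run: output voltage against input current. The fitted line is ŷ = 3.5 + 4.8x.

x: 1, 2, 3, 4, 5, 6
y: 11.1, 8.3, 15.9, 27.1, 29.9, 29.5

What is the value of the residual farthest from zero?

r = -4.8

x=1: ŷ = 3.5 + 4.8·1 = 8.3; r = 11.1 − 8.3 = 2.8
x=2: ŷ = 3.5 + 4.8·2 = 13.1; r = 8.3 − 13.1 = -4.8
x=3: ŷ = 3.5 + 4.8·3 = 17.9; r = 15.9 − 17.9 = -2
x=4: ŷ = 3.5 + 4.8·4 = 22.7; r = 27.1 − 22.7 = 4.4
x=5: ŷ = 3.5 + 4.8·5 = 27.5; r = 29.9 − 27.5 = 2.4
x=6: ŷ = 3.5 + 4.8·6 = 32.3; r = 29.5 − 32.3 = -2.8
Largest |r| is 4.8 at x = 2, residual -4.8.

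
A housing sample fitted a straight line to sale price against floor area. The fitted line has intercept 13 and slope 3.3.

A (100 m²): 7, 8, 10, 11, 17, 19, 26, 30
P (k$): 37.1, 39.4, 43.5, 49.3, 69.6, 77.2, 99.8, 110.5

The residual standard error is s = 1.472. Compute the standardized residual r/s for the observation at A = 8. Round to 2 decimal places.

0.00

ŷ = 13 + 3.3·8 = 39.4
r = 39.4 − 39.4 = 0
r/s = 0 / 1.472 = 0.00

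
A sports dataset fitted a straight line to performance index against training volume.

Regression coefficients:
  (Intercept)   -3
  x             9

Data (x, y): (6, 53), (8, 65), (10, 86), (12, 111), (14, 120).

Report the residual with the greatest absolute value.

r = 6

x=6: ŷ = -3 + 9·6 = 51; r = 53 − 51 = 2
x=8: ŷ = -3 + 9·8 = 69; r = 65 − 69 = -4
x=10: ŷ = -3 + 9·10 = 87; r = 86 − 87 = -1
x=12: ŷ = -3 + 9·12 = 105; r = 111 − 105 = 6
x=14: ŷ = -3 + 9·14 = 123; r = 120 − 123 = -3
Largest |r| is 6 at x = 12, residual 6.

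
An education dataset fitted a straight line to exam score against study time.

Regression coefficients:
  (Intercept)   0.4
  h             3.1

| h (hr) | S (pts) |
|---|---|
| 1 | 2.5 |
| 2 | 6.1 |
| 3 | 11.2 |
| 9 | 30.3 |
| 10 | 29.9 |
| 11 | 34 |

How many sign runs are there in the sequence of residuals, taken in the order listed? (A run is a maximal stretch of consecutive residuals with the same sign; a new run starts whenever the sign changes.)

3 runs

h=1: Ŝ = 0.4 + 3.1·1 = 3.5; r = 2.5 − 3.5 = -1
h=2: Ŝ = 0.4 + 3.1·2 = 6.6; r = 6.1 − 6.6 = -0.5
h=3: Ŝ = 0.4 + 3.1·3 = 9.7; r = 11.2 − 9.7 = 1.5
h=9: Ŝ = 0.4 + 3.1·9 = 28.3; r = 30.3 − 28.3 = 2
h=10: Ŝ = 0.4 + 3.1·10 = 31.4; r = 29.9 − 31.4 = -1.5
h=11: Ŝ = 0.4 + 3.1·11 = 34.5; r = 34 − 34.5 = -0.5
Signs: − − + + − −
Runs: −×2, +×2, −×2 → 3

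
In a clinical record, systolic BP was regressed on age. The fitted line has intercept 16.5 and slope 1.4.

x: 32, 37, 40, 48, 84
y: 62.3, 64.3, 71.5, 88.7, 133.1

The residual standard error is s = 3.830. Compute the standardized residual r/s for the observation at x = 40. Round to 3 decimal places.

-0.261

ŷ = 16.5 + 1.4·40 = 72.5
r = 71.5 − 72.5 = -1
r/s = -1 / 3.830 = -0.261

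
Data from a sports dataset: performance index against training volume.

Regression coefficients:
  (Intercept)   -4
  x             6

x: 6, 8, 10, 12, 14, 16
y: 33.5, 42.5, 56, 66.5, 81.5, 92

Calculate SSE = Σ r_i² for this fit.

SSE = 9

x=6: ŷ = -4 + 6·6 = 32; r = 33.5 − 32 = 1.5
x=8: ŷ = -4 + 6·8 = 44; r = 42.5 − 44 = -1.5
x=10: ŷ = -4 + 6·10 = 56; r = 56 − 56 = 0
x=12: ŷ = -4 + 6·12 = 68; r = 66.5 − 68 = -1.5
x=14: ŷ = -4 + 6·14 = 80; r = 81.5 − 80 = 1.5
x=16: ŷ = -4 + 6·16 = 92; r = 92 − 92 = 0
SSE = 2.25 + 2.25 + 0 + 2.25 + 2.25 + 0 = 9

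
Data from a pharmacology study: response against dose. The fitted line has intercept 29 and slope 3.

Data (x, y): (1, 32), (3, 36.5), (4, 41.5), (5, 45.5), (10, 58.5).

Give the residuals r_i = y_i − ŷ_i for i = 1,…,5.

x=1: ŷ = 29 + 3·1 = 32; r = 32 − 32 = 0
x=3: ŷ = 29 + 3·3 = 38; r = 36.5 − 38 = -1.5
x=4: ŷ = 29 + 3·4 = 41; r = 41.5 − 41 = 0.5
x=5: ŷ = 29 + 3·5 = 44; r = 45.5 − 44 = 1.5
x=10: ŷ = 29 + 3·10 = 59; r = 58.5 − 59 = -0.5

0, -1.5, 0.5, 1.5, -0.5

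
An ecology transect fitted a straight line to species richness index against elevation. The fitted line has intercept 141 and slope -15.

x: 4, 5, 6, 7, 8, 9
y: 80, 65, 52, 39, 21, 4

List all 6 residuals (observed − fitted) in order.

-1, -1, 1, 3, 0, -2

x=4: ŷ = 141 − 15·4 = 81; e = 80 − 81 = -1
x=5: ŷ = 141 − 15·5 = 66; e = 65 − 66 = -1
x=6: ŷ = 141 − 15·6 = 51; e = 52 − 51 = 1
x=7: ŷ = 141 − 15·7 = 36; e = 39 − 36 = 3
x=8: ŷ = 141 − 15·8 = 21; e = 21 − 21 = 0
x=9: ŷ = 141 − 15·9 = 6; e = 4 − 6 = -2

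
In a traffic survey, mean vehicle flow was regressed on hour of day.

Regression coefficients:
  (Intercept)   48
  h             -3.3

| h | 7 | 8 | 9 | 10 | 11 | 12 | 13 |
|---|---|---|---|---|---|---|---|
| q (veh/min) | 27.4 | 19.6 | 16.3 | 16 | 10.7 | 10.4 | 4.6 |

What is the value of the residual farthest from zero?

r = 2.5

h=7: ŷ = 48 − 3.3·7 = 24.9; r = 27.4 − 24.9 = 2.5
h=8: ŷ = 48 − 3.3·8 = 21.6; r = 19.6 − 21.6 = -2
h=9: ŷ = 48 − 3.3·9 = 18.3; r = 16.3 − 18.3 = -2
h=10: ŷ = 48 − 3.3·10 = 15; r = 16 − 15 = 1
h=11: ŷ = 48 − 3.3·11 = 11.7; r = 10.7 − 11.7 = -1
h=12: ŷ = 48 − 3.3·12 = 8.4; r = 10.4 − 8.4 = 2
h=13: ŷ = 48 − 3.3·13 = 5.1; r = 4.6 − 5.1 = -0.5
Largest |r| is 2.5 at h = 7, residual 2.5.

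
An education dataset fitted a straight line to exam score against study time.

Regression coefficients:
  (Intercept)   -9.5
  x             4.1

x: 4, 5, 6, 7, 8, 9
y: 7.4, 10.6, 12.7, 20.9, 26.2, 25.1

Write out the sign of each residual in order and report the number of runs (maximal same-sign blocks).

x=4: ŷ = -9.5 + 4.1·4 = 6.9; e = 7.4 − 6.9 = 0.5
x=5: ŷ = -9.5 + 4.1·5 = 11; e = 10.6 − 11 = -0.4
x=6: ŷ = -9.5 + 4.1·6 = 15.1; e = 12.7 − 15.1 = -2.4
x=7: ŷ = -9.5 + 4.1·7 = 19.2; e = 20.9 − 19.2 = 1.7
x=8: ŷ = -9.5 + 4.1·8 = 23.3; e = 26.2 − 23.3 = 2.9
x=9: ŷ = -9.5 + 4.1·9 = 27.4; e = 25.1 − 27.4 = -2.3
Signs: + − − + + −
Runs: +×1, −×2, +×2, −×1 → 4

4 runs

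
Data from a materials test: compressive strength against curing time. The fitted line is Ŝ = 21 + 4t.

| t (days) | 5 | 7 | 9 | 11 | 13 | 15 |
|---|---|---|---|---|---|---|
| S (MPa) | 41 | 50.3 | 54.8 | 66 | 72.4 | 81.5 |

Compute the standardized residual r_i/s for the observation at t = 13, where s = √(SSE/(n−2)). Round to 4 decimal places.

-0.4206

t=5: Ŝ = 21 + 4·5 = 41; r = 41 − 41 = 0
t=7: Ŝ = 21 + 4·7 = 49; r = 50.3 − 49 = 1.3
t=9: Ŝ = 21 + 4·9 = 57; r = 54.8 − 57 = -2.2
t=11: Ŝ = 21 + 4·11 = 65; r = 66 − 65 = 1
t=13: Ŝ = 21 + 4·13 = 73; r = 72.4 − 73 = -0.6
t=15: Ŝ = 21 + 4·15 = 81; r = 81.5 − 81 = 0.5
SSE = 0 + 1.69 + 4.84 + 1 + 0.36 + 0.25 = 8.14
s = √(8.14/4) = 1.42653
r/s = -0.6 / 1.42653 = -0.4206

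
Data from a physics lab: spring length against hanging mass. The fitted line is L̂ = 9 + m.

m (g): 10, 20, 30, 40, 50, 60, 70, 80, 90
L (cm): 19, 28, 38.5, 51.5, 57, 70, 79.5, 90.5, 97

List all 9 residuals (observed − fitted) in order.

0, -1, -0.5, 2.5, -2, 1, 0.5, 1.5, -2

m=10: L̂ = 9 + 10 = 19; r = 19 − 19 = 0
m=20: L̂ = 9 + 20 = 29; r = 28 − 29 = -1
m=30: L̂ = 9 + 30 = 39; r = 38.5 − 39 = -0.5
m=40: L̂ = 9 + 40 = 49; r = 51.5 − 49 = 2.5
m=50: L̂ = 9 + 50 = 59; r = 57 − 59 = -2
m=60: L̂ = 9 + 60 = 69; r = 70 − 69 = 1
m=70: L̂ = 9 + 70 = 79; r = 79.5 − 79 = 0.5
m=80: L̂ = 9 + 80 = 89; r = 90.5 − 89 = 1.5
m=90: L̂ = 9 + 90 = 99; r = 97 − 99 = -2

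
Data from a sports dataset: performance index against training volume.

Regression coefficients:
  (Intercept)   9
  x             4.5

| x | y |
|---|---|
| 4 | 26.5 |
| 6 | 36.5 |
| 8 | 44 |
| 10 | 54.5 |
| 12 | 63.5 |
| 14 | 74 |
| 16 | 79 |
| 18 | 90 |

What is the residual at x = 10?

e = 0.5

ŷ = 9 + 4.5·10 = 54
e = 54.5 − 54 = 0.5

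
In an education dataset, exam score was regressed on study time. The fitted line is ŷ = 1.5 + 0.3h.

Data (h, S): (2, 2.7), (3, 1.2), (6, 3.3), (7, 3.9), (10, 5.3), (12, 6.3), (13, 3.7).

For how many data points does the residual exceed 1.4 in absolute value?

h=2: ŷ = 1.5 + 0.3·2 = 2.1; r = 2.7 − 2.1 = 0.6
h=3: ŷ = 1.5 + 0.3·3 = 2.4; r = 1.2 − 2.4 = -1.2
h=6: ŷ = 1.5 + 0.3·6 = 3.3; r = 3.3 − 3.3 = 0
h=7: ŷ = 1.5 + 0.3·7 = 3.6; r = 3.9 − 3.6 = 0.3
h=10: ŷ = 1.5 + 0.3·10 = 4.5; r = 5.3 − 4.5 = 0.8
h=12: ŷ = 1.5 + 0.3·12 = 5.1; r = 6.3 − 5.1 = 1.2
h=13: ŷ = 1.5 + 0.3·13 = 5.4; r = 3.7 − 5.4 = -1.7
|r| > 1.4: h=13 (|r|=1.7) → 1

1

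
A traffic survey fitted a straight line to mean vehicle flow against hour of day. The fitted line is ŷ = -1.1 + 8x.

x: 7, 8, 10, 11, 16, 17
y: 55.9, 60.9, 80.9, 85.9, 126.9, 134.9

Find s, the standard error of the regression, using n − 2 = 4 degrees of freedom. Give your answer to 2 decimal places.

x=7: ŷ = -1.1 + 8·7 = 54.9; e = 55.9 − 54.9 = 1
x=8: ŷ = -1.1 + 8·8 = 62.9; e = 60.9 − 62.9 = -2
x=10: ŷ = -1.1 + 8·10 = 78.9; e = 80.9 − 78.9 = 2
x=11: ŷ = -1.1 + 8·11 = 86.9; e = 85.9 − 86.9 = -1
x=16: ŷ = -1.1 + 8·16 = 126.9; e = 126.9 − 126.9 = 0
x=17: ŷ = -1.1 + 8·17 = 134.9; e = 134.9 − 134.9 = 0
SSE = 1 + 4 + 4 + 1 + 0 + 0 = 10
s = √(10/4) = √2.5 ≈ 1.58

s = 1.58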